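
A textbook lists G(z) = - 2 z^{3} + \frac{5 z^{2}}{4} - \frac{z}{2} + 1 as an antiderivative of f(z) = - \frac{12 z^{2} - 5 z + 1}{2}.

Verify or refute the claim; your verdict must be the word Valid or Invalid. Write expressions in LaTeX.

d/dz[G] = - 6 z^{2} + \frac{5 z}{2} - \frac{1}{2}
This equals f(z) exactly, so the claim holds.

Valid: G'(z) = f(z).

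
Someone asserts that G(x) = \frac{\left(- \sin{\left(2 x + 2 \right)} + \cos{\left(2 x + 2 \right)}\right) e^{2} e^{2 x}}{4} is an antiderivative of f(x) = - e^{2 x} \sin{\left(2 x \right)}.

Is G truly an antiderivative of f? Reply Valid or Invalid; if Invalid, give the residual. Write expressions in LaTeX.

Invalid: d/dx[G] - f = e^{2 x} \sin{\left(2 x \right)} - e^{2} e^{2 x} \sin{\left(2 x + 2 \right)}, which is not 0.

d/dx[G] = - e^{2} e^{2 x} \sin{\left(2 x + 2 \right)}
d/dx[G] - f(x) = e^{2 x} \sin{\left(2 x \right)} - e^{2} e^{2 x} \sin{\left(2 x + 2 \right)} != 0.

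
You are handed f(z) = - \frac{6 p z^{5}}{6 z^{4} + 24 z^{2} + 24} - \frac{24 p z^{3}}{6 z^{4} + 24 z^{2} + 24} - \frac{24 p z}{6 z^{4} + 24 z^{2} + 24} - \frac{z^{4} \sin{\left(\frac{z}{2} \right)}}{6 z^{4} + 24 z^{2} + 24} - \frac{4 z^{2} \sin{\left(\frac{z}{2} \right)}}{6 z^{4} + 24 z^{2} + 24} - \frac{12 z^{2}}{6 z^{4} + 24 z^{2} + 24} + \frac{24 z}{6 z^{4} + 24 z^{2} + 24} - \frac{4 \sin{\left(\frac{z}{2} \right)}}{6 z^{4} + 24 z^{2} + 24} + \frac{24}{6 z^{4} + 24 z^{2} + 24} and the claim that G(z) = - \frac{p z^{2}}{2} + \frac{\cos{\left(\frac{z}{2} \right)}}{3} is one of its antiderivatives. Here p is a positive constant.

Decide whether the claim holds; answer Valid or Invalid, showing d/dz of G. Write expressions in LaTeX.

d/dz[G] = - p z - \frac{\sin{\left(\frac{z}{2} \right)}}{6}
d/dz[G] - f(z) = \frac{2 z^{2} - 4 z - 4}{z^{4} + 4 z^{2} + 4} != 0.

Invalid: d/dz[G] - f = \frac{2 z^{2} - 4 z - 4}{z^{4} + 4 z^{2} + 4}, which is not 0.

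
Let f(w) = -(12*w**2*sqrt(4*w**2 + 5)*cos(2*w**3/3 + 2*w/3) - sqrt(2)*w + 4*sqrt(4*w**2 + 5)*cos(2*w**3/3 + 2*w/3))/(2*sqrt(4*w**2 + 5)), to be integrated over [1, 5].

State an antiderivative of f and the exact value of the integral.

Antiderivative: F(w) = sqrt(2*w**2 + 5/2)/4 - 3*sin(2*w**3/3 + 2*w/3); value = -3*sqrt(2)/8 + sqrt(210)/8 - 3*sin(260/3) + 3*sin(4/3)

Recover f(w) by differentiating a candidate F(w); any mismatch rules it out.
F(w) = sqrt(2*w**2 + 5/2)/4 - 3*sin(2*w**3/3 + 2*w/3) is an antiderivative of f.
Check: d/dw[sqrt(2*w**2 + 5/2)/4 - 3*sin(2*w**3/3 + 2*w/3)] = (-12*w**2*sqrt(4*w**2 + 5)*cos(2*w**3/3 + 2*w/3) + sqrt(2)*w - 4*sqrt(4*w**2 + 5)*cos(2*w**3/3 + 2*w/3))/(2*sqrt(4*w**2 + 5)), which equals f(w).
F(5) = sqrt(210)/8 - 3*sin(260/3); F(1) = -3*sin(4/3) + 3*sqrt(2)/8.
Integral = F(5) - F(1) = -3*sqrt(2)/8 + sqrt(210)/8 - 3*sin(260/3) + 3*sin(4/3).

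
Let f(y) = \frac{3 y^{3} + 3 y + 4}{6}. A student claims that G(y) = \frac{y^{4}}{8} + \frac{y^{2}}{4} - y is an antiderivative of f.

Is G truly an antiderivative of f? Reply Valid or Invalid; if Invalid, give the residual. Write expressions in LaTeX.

Invalid: d/dy[G] - f = - \frac{5}{3}, which is not 0.

d/dy[G] = \frac{y^{3}}{2} + \frac{y}{2} - 1
d/dy[G] - f(y) = - \frac{5}{3} != 0.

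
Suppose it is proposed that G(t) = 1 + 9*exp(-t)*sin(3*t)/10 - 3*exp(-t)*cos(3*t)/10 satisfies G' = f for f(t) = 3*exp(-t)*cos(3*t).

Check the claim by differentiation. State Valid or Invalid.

d/dt[G] = 3*exp(-t)*cos(3*t)
This equals f(t) exactly, so the claim holds.

Valid - differentiating G returns exactly f.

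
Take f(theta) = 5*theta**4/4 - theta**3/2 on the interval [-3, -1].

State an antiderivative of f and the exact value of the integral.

Antiderivative: F(theta) = theta**5/4 - theta**4/8; value = 141/2

Integrate term by term and add the pieces.
F(theta) = theta**5/4 - theta**4/8 is an antiderivative of f.
Check: d/dtheta[theta**5/4 - theta**4/8] = 5*theta**4/4 - theta**3/2 = f(theta).
F(-1) = -3/8; F(-3) = -567/8.
Integral = F(-1) - F(-3) = 141/2.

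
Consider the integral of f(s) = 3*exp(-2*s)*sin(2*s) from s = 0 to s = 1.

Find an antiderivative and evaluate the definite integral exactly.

Antiderivative: F(s) = -3*exp(-2*s)*sin(2*s)/4 - 3*exp(-2*s)*cos(2*s)/4; value = -3*exp(-2)*sin(2)/4 - 3*exp(-2)*cos(2)/4 + 3/4

An antiderivative F(s) passes only if d/ds[F] lands on f(s) exactly.
F(s) = -3*exp(-2*s)*sin(2*s)/4 - 3*exp(-2*s)*cos(2*s)/4 is an antiderivative of f.
Check: d/ds[-3*exp(-2*s)*sin(2*s)/4 - 3*exp(-2*s)*cos(2*s)/4] = 3*exp(-2*s)*sin(2*s) = f(s).
F(1) = -3*exp(-2)*sin(2)/4 - 3*exp(-2)*cos(2)/4; F(0) = -3/4.
Integral = F(1) - F(0) = -3*exp(-2)*sin(2)/4 - 3*exp(-2)*cos(2)/4 + 3/4.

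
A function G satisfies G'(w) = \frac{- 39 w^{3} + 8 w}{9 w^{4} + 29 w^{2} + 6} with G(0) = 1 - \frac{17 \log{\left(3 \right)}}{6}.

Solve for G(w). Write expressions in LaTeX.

Check a candidate G(w) by differentiating: d/dw[G] must match the given G'(w).
A general antiderivative is - \frac{5 \log{\left(w^{2} + 3 \right)}}{2} + \frac{\log{\left(\frac{3 w^{2}}{2} + \frac{1}{3} \right)}}{3} + C.
The condition gives C = 1 - \frac{17 \log{\left(3 \right)}}{6} - (- \frac{17 \log{\left(3 \right)}}{6}) = 1.
So G(w) = - \frac{5 \log{\left(w^{2} + 3 \right)}}{2} + \frac{\log{\left(\frac{3 w^{2}}{2} + \frac{1}{3} \right)}}{3} + 1.
Check: d/dw[- \frac{5 \log{\left(w^{2} + 3 \right)}}{2} + \frac{\log{\left(\frac{3 w^{2}}{2} + \frac{1}{3} \right)}}{3} + 1] = \frac{- 39 w^{3} + 8 w}{9 w^{4} + 29 w^{2} + 6} = G'(w).

G(w) = - \frac{5 \log{\left(w^{2} + 3 \right)}}{2} + \frac{\log{\left(\frac{3 w^{2}}{2} + \frac{1}{3} \right)}}{3} + 1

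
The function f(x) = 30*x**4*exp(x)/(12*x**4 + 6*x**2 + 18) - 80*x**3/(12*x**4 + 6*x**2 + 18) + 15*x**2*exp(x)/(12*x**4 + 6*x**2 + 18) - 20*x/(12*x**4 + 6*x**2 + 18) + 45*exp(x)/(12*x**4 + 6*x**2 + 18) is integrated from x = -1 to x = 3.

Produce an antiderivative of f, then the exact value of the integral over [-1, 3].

Antiderivative: F(x) = 5*(3*exp(x) - 2*log(x**4 + x**2/2 + 3/2))/6; value = -5*log(87)/3 - 5*exp(-1)/2 + 5*log(3)/3 + 5*exp(3)/2

The integrand splits into summands that can be handled one at a time.
F(x) = 5*(3*exp(x) - 2*log(x**4 + x**2/2 + 3/2))/6 is an antiderivative of f.
Check: d/dx[5*(3*exp(x) - 2*log(x**4 + x**2/2 + 3/2))/6] = (30*x**4*exp(x) - 80*x**3 + 15*x**2*exp(x) - 20*x + 45*exp(x))/(12*x**4 + 6*x**2 + 18), which equals f(x).
F(3) = -5*log(87)/3 + 5*exp(3)/2; F(-1) = -5*log(3)/3 + 5*exp(-1)/2.
Integral = F(3) - F(-1) = -5*log(87)/3 - 5*exp(-1)/2 + 5*log(3)/3 + 5*exp(3)/2.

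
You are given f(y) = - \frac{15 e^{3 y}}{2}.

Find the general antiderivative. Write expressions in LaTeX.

Any candidate F(y) must reproduce f(y) exactly when differentiated.
Check: d/dy[- \frac{5 e^{3 y}}{2}] = - \frac{15 e^{3 y}}{2} = f(y).

F(y) = - \frac{5 e^{3 y}}{2} + C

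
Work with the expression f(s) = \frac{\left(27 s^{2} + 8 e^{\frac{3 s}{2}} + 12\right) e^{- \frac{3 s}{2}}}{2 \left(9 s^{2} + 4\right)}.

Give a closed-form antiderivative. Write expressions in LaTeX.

An antiderivative is F(s) = \frac{\left(2 e^{\frac{3 s}{2}} \operatorname{atan}{\left(\frac{3 s}{2} \right)} - 3\right) e^{- \frac{3 s}{2}}}{3}.

Since d/ds undoes antidifferentiation here, F'(s) = f(s) is required of F(s).
Check: d/ds[\frac{\left(2 e^{\frac{3 s}{2}} \operatorname{atan}{\left(\frac{3 s}{2} \right)} - 3\right) e^{- \frac{3 s}{2}}}{3}] = \frac{27 s^{2} + 8 e^{\frac{3 s}{2}} + 12}{18 s^{2} e^{\frac{3 s}{2}} + 8 e^{\frac{3 s}{2}}}, which equals f(s).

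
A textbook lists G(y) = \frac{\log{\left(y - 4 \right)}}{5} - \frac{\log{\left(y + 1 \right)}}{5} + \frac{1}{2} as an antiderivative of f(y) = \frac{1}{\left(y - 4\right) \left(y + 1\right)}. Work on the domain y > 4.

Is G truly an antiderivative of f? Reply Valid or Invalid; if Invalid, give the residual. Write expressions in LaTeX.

Valid - differentiating G returns exactly f.

d/dy[G] = \frac{1}{y^{2} - 3 y - 4}
This equals f(y) exactly, so the claim holds.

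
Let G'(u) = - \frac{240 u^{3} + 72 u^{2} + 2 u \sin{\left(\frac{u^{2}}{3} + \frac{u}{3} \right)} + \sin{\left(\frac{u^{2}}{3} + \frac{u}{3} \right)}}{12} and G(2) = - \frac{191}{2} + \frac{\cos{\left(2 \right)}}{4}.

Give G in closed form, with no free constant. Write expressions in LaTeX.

G(u) = - \frac{20 u^{4} + 8 u^{3} - \cos{\left(\frac{u^{2}}{3} + \frac{u}{3} \right)} - 2}{4}

A candidate passes only if d/du[G] lands on the given G'(u) exactly.
A general antiderivative is - 5 u^{4} - 2 u^{3} + \frac{\cos{\left(\frac{u^{2}}{3} + \frac{u}{3} \right)}}{4} - \frac{3}{2} + C.
The condition gives C = - \frac{191}{2} + \frac{\cos{\left(2 \right)}}{4} - (- \frac{195}{2} + \frac{\cos{\left(2 \right)}}{4}) = 2.
So G(u) = - \frac{20 u^{4} + 8 u^{3} - \cos{\left(\frac{u^{2}}{3} + \frac{u}{3} \right)} - 2}{4}.
Check: d/du[- \frac{20 u^{4} + 8 u^{3} - \cos{\left(\frac{u^{2}}{3} + \frac{u}{3} \right)} - 2}{4}] = - 20 u^{3} - 6 u^{2} - \frac{u \sin{\left(\frac{u^{2}}{3} + \frac{u}{3} \right)}}{6} - \frac{\sin{\left(\frac{u^{2}}{3} + \frac{u}{3} \right)}}{12}, which equals G'(u).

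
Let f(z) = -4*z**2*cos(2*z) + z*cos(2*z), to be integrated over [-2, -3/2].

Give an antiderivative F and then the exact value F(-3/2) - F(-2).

Antiderivative: F(z) = -2*z**2*sin(2*z) + z*sin(2*z)/2 - 2*z*cos(2*z) + sin(2*z) + cos(2*z)/4; value = 13*cos(3)/4 + 17*sin(3)/4 - 17*cos(4)/4 - 8*sin(4)

The integrand splits into summands that can be handled one at a time.
F(z) = -2*z**2*sin(2*z) + z*sin(2*z)/2 - 2*z*cos(2*z) + sin(2*z) + cos(2*z)/4 is an antiderivative of f.
Check: d/dz[-2*z**2*sin(2*z) + z*sin(2*z)/2 - 2*z*cos(2*z) + sin(2*z) + cos(2*z)/4] = -4*z**2*cos(2*z) + z*cos(2*z) = f(z).
F(-3/2) = 13*cos(3)/4 + 17*sin(3)/4; F(-2) = 8*sin(4) + 17*cos(4)/4.
Integral = F(-3/2) - F(-2) = 13*cos(3)/4 + 17*sin(3)/4 - 17*cos(4)/4 - 8*sin(4).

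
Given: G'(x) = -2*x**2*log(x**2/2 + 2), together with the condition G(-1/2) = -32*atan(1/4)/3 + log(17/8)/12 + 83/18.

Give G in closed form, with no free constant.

G(x) = 2*(-3*x**3*log(x**2/2 + 2) + 2*x**3 - 24*x + 48*atan(x/2) + 9)/9

A candidate passes only if d/dx[G] lands on the given G'(x) exactly.
A general antiderivative is -2*x**3*log(x**2/2 + 2)/3 + 4*x**3/9 - 16*x/3 + 32*atan(x/2)/3 + C.
The condition gives C = -32*atan(1/4)/3 + log(17/8)/12 + 83/18 - (-32*atan(1/4)/3 + log(17/8)/12 + 47/18) = 2.
So G(x) = 2*(-3*x**3*log(x**2/2 + 2) + 2*x**3 - 24*x + 48*atan(x/2) + 9)/9.
Check: d/dx[2*(-3*x**3*log(x**2/2 + 2) + 2*x**3 - 24*x + 48*atan(x/2) + 9)/9] = -2*x**2*log(x**2/2 + 2) = G'(x).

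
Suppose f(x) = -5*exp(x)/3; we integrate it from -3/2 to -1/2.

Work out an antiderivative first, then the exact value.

Antiderivative: F(x) = -5*exp(x)/3; value = -5*exp(-1/2)/3 + 5*exp(-3/2)/3

Whatever form F(x) takes, F'(x) = f(x) is non-negotiable.
F(x) = -5*exp(x)/3 is an antiderivative of f.
Check: d/dx[-5*exp(x)/3] = -5*exp(x)/3 = f(x).
F(-1/2) = -5*exp(-1/2)/3; F(-3/2) = -5*exp(-3/2)/3.
Integral = F(-1/2) - F(-3/2) = -5*exp(-1/2)/3 + 5*exp(-3/2)/3.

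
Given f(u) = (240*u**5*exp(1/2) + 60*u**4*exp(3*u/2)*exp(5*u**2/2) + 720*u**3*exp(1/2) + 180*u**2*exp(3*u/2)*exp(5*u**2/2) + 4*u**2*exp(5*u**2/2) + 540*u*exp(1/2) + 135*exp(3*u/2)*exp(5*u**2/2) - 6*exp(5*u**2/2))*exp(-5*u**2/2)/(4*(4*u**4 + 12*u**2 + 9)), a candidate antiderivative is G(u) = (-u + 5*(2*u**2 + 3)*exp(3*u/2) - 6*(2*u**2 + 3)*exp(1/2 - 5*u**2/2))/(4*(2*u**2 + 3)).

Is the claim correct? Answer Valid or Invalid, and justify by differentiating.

Invalid: d/du[G] - f = (-240*u**5*exp(5*u**2/2) - 60*u**4*exp(-1/2)*exp(3*u/2)*exp(5*u**2) - 720*u**3*exp(5*u**2/2) - 180*u**2*exp(-1/2)*exp(3*u/2)*exp(5*u**2) - 4*u**2*exp(-1/2)*exp(5*u**2) - 540*u*exp(5*u**2/2) - 135*exp(-1/2)*exp(3*u/2)*exp(5*u**2) + 6*exp(-1/2)*exp(5*u**2))/(32*u**4*exp(-1/2)*exp(5*u**2) + 96*u**2*exp(-1/2)*exp(5*u**2) + 72*exp(-1/2)*exp(5*u**2)), which is not 0.

d/du[G] = (240*u**5*exp(-1/2)*exp(5*u**2/2) + 60*u**4*exp(-1)*exp(3*u/2)*exp(5*u**2) + 720*u**3*exp(-1/2)*exp(5*u**2/2) + 180*u**2*exp(-1)*exp(3*u/2)*exp(5*u**2) + 4*u**2*exp(-1)*exp(5*u**2) + 540*u*exp(-1/2)*exp(5*u**2/2) + 135*exp(-1)*exp(3*u/2)*exp(5*u**2) - 6*exp(-1)*exp(5*u**2))/(32*u**4*exp(-1)*exp(5*u**2) + 96*u**2*exp(-1)*exp(5*u**2) + 72*exp(-1)*exp(5*u**2))
d/du[G] - f(u) = (-240*u**5*exp(5*u**2/2) - 60*u**4*exp(-1/2)*exp(3*u/2)*exp(5*u**2) - 720*u**3*exp(5*u**2/2) - 180*u**2*exp(-1/2)*exp(3*u/2)*exp(5*u**2) - 4*u**2*exp(-1/2)*exp(5*u**2) - 540*u*exp(5*u**2/2) - 135*exp(-1/2)*exp(3*u/2)*exp(5*u**2) + 6*exp(-1/2)*exp(5*u**2))/(32*u**4*exp(-1/2)*exp(5*u**2) + 96*u**2*exp(-1/2)*exp(5*u**2) + 72*exp(-1/2)*exp(5*u**2)) != 0.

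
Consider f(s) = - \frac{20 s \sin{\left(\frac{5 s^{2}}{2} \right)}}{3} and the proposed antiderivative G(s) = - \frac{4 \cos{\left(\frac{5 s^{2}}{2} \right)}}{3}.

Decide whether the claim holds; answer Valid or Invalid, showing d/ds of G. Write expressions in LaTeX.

d/ds[G] = \frac{20 s \sin{\left(\frac{5 s^{2}}{2} \right)}}{3}
d/ds[G] - f(s) = \frac{40 s \sin{\left(\frac{5 s^{2}}{2} \right)}}{3} != 0.

Invalid: d/ds[G] - f = \frac{40 s \sin{\left(\frac{5 s^{2}}{2} \right)}}{3}, which is not 0.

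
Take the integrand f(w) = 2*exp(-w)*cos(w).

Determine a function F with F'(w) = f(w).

Recover f(w) by differentiating a candidate F(w); any mismatch rules it out.
Check: d/dw[exp(-w)*sin(w) - exp(-w)*cos(w)] = 2*exp(-w)*cos(w) = f(w).

An antiderivative is F(w) = exp(-w)*sin(w) - exp(-w)*cos(w).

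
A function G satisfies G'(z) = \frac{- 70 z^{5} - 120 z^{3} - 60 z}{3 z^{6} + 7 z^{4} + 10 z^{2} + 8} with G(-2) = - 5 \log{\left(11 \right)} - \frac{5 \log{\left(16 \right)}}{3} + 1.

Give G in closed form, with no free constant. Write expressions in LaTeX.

For G(z) to be correct, d/dz[G] must agree with the stated G'(z) identically.
A general antiderivative is - \frac{5 \log{\left(3 z^{2} + 4 \right)}}{3} - 5 \log{\left(\frac{z^{4}}{2} + \frac{z^{2}}{2} + 1 \right)} + C.
The condition gives C = - 5 \log{\left(11 \right)} - \frac{5 \log{\left(16 \right)}}{3} + 1 - (- 5 \log{\left(11 \right)} - \frac{5 \log{\left(16 \right)}}{3}) = 1.
So G(z) = \frac{- 5 \log{\left(3 z^{2} + 4 \right)} - 15 \log{\left(\frac{z^{4}}{2} + \frac{z^{2}}{2} + 1 \right)} + 3}{3}.
Check: d/dz[\frac{- 5 \log{\left(3 z^{2} + 4 \right)} - 15 \log{\left(\frac{z^{4}}{2} + \frac{z^{2}}{2} + 1 \right)} + 3}{3}] = \frac{- 70 z^{5} - 120 z^{3} - 60 z}{3 z^{6} + 7 z^{4} + 10 z^{2} + 8} = G'(z).

G(z) = \frac{- 5 \log{\left(3 z^{2} + 4 \right)} - 15 \log{\left(\frac{z^{4}}{2} + \frac{z^{2}}{2} + 1 \right)} + 3}{3}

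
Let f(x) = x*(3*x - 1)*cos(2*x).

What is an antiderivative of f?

Since d/dx undoes antidifferentiation here, F'(x) = f(x) is required of F(x).
Check: d/dx[3*x**2*sin(2*x)/2 - x*sin(2*x)/2 + 3*x*cos(2*x)/2 - 3*sin(2*x)/4 - cos(2*x)/4] = 3*x**2*cos(2*x) - x*cos(2*x), which equals f(x).

An antiderivative is F(x) = 3*x**2*sin(2*x)/2 - x*sin(2*x)/2 + 3*x*cos(2*x)/2 - 3*sin(2*x)/4 - cos(2*x)/4.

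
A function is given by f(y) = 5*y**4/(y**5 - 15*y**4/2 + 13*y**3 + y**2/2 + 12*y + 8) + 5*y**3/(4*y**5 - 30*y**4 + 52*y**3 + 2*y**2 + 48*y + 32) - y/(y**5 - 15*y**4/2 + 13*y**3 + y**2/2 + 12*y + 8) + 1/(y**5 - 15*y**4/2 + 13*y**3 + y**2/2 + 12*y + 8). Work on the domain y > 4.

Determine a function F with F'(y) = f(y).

An antiderivative is F(y) = (2441000*y*log(y - 4) + 30634*y*log(y + 1/2) - 65367*y*log(y**2 + 1) + 88452*y*atan(y) - 9764000*log(y - 4) - 122536*log(y + 1/2) + 261468*log(y**2 + 1) - 353808*atan(y) - 8304840)/(468180*y - 1872720).

Factor the denominator (2*(y - 4)**2*(2*y + 1)*(y**2 + 1)) and decompose: f = -3*(269*y - 182)/(2890*(y**2 + 1)) + 53/(405*(2*y + 1)) + 122050/(23409*(y - 4)) + 2714/(153*(y - 4)**2); each piece integrates to a log, atan, or power term.
Check: d/dy[(2441000*y*log(y - 4) + 30634*y*log(y + 1/2) - 65367*y*log(y**2 + 1) + 88452*y*atan(y) - 9764000*log(y - 4) - 122536*log(y + 1/2) + 261468*log(y**2 + 1) - 353808*atan(y) - 8304840)/(468180*y - 1872720)] = (20*y**4 + 5*y**3 - 4*y + 4)/(4*y**5 - 30*y**4 + 52*y**3 + 2*y**2 + 48*y + 32), which equals f(y).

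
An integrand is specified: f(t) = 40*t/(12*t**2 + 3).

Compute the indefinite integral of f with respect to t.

F(t) = 5*log(4*t**2 + 1)/3 + C

f matches the chain-rule pattern g'(h)*h' with inner function h(t) = 4*t**2 + 1; substituting u = h(t) collapses the integral.
Check: d/dt[5*log(4*t**2 + 1)/3] = 40*t/(12*t**2 + 3) = f(t).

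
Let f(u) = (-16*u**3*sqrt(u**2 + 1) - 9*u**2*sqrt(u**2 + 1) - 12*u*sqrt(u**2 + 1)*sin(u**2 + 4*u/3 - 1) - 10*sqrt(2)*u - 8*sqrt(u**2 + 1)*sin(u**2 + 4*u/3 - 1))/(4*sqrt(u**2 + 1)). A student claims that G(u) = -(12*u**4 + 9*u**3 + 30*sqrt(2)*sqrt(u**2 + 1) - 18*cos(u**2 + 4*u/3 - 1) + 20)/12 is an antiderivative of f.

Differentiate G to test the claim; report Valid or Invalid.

Valid - differentiating G returns exactly f.

d/du[G] = (-16*u**3*sqrt(u**2 + 1) - 9*u**2*sqrt(u**2 + 1) - 12*u*sqrt(u**2 + 1)*sin(u**2 + 4*u/3 - 1) - 10*sqrt(2)*u - 8*sqrt(u**2 + 1)*sin(u**2 + 4*u/3 - 1))/(4*sqrt(u**2 + 1))
This equals f(u) exactly, so the claim holds.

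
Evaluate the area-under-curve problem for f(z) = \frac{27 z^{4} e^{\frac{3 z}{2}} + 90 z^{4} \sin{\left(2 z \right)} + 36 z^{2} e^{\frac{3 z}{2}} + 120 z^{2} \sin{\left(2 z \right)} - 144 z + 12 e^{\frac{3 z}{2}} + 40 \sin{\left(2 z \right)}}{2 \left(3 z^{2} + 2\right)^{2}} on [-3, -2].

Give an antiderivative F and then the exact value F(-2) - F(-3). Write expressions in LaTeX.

Any candidate F(z) must reproduce f(z) exactly when differentiated.
F(z) = - \frac{- 6 z^{2} e^{\frac{3 z}{2}} + 15 z^{2} \cos{\left(2 z \right)} - 4 e^{\frac{3 z}{2}} + 10 \cos{\left(2 z \right)} - 24}{2 \left(3 z^{2} + 2\right)} is an antiderivative of f.
Check: d/dz[- \frac{- 6 z^{2} e^{\frac{3 z}{2}} + 15 z^{2} \cos{\left(2 z \right)} - 4 e^{\frac{3 z}{2}} + 10 \cos{\left(2 z \right)} - 24}{2 \left(3 z^{2} + 2\right)}] = \frac{27 z^{4} e^{\frac{3 z}{2}} + 90 z^{4} \sin{\left(2 z \right)} + 36 z^{2} e^{\frac{3 z}{2}} + 120 z^{2} \sin{\left(2 z \right)} - 144 z + 12 e^{\frac{3 z}{2}} + 40 \sin{\left(2 z \right)}}{18 z^{4} + 24 z^{2} + 8}, which equals f(z).
F(-2) = e^{-3} + \frac{6}{7} - \frac{5 \cos{\left(4 \right)}}{2}; F(-3) = - \frac{5 \cos{\left(6 \right)}}{2} + e^{- \frac{9}{2}} + \frac{12}{29}.
Integral = F(-2) - F(-3) = - \frac{1}{e^{\frac{9}{2}}} + e^{-3} + \frac{90}{203} - \frac{5 \cos{\left(4 \right)}}{2} + \frac{5 \cos{\left(6 \right)}}{2}.

Antiderivative: F(z) = - \frac{- 6 z^{2} e^{\frac{3 z}{2}} + 15 z^{2} \cos{\left(2 z \right)} - 4 e^{\frac{3 z}{2}} + 10 \cos{\left(2 z \right)} - 24}{2 \left(3 z^{2} + 2\right)}; value = - \frac{1}{e^{\frac{9}{2}}} + e^{-3} + \frac{90}{203} - \frac{5 \cos{\left(4 \right)}}{2} + \frac{5 \cos{\left(6 \right)}}{2}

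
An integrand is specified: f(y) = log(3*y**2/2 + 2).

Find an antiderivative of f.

An antiderivative F(y) passes only if d/dy[F] lands on f(y) exactly.
Check: d/dy[y*log(3*y**2/2 + 2) - 2*y + 4*sqrt(3)*atan(sqrt(3)*y/2)/3] = log(3*y**2/2 + 2) = f(y).

An antiderivative is F(y) = y*log(3*y**2/2 + 2) - 2*y + 4*sqrt(3)*atan(sqrt(3)*y/2)/3.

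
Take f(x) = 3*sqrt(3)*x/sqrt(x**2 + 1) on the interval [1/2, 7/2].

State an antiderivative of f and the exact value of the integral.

f matches the chain-rule pattern g'(h)*h' with inner function h(x) = 3*x**2 + 3; substituting u = h(x) collapses the integral.
F(x) = 3*sqrt(3)*sqrt(x**2 + 1) is an antiderivative of f.
Check: d/dx[3*sqrt(3)*sqrt(x**2 + 1)] = 3*sqrt(3)*x/sqrt(x**2 + 1) = f(x).
F(7/2) = 3*sqrt(159)/2; F(1/2) = 3*sqrt(15)/2.
Integral = F(7/2) - F(1/2) = -3*sqrt(15)/2 + 3*sqrt(159)/2.

Antiderivative: F(x) = 3*sqrt(3)*sqrt(x**2 + 1); value = -3*sqrt(15)/2 + 3*sqrt(159)/2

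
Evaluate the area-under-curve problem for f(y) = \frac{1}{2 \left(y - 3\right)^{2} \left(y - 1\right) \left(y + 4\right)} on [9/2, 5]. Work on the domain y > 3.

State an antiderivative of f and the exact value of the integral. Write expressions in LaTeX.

The denominator factors as 2 \left(y - 3\right)^{2} \left(y - 1\right) \left(y + 4\right); partial fractions split f into directly integrable pieces: - \frac{1}{490 \left(y + 4\right)} + \frac{1}{40 \left(y - 1\right)} - \frac{9}{392 \left(y - 3\right)} + \frac{1}{28 \left(y - 3\right)^{2}}.
F(y) = - \frac{9 \log{\left(y - 3 \right)}}{392} + \frac{\log{\left(y - 1 \right)}}{40} - \frac{\log{\left(y + 4 \right)}}{490} - \frac{1}{28 y - 84} is an antiderivative of f.
Check: d/dy[- \frac{9 \log{\left(y - 3 \right)}}{392} + \frac{\log{\left(y - 1 \right)}}{40} - \frac{\log{\left(y + 4 \right)}}{490} - \frac{1}{28 y - 84}] = \frac{1}{2 y^{4} - 6 y^{3} - 26 y^{2} + 102 y - 72}, which equals f(y).
F(5) = - \frac{1}{56} - \frac{9 \log{\left(2 \right)}}{392} - \frac{\log{\left(9 \right)}}{490} + \frac{\log{\left(4 \right)}}{40}; F(9/2) = - \frac{1}{42} - \frac{9 \log{\left(\frac{3}{2} \right)}}{392} - \frac{\log{\left(\frac{17}{2} \right)}}{490} + \frac{\log{\left(\frac{7}{2} \right)}}{40}.
Integral = F(5) - F(9/2) = - \frac{\log{\left(\frac{7}{2} \right)}}{40} - \frac{9 \log{\left(2 \right)}}{392} - \frac{\log{\left(9 \right)}}{490} + \frac{\log{\left(\frac{17}{2} \right)}}{490} + \frac{1}{168} + \frac{9 \log{\left(\frac{3}{2} \right)}}{392} + \frac{\log{\left(4 \right)}}{40}.

Antiderivative: F(y) = - \frac{9 \log{\left(y - 3 \right)}}{392} + \frac{\log{\left(y - 1 \right)}}{40} - \frac{\log{\left(y + 4 \right)}}{490} - \frac{1}{28 y - 84}; value = - \frac{\log{\left(\frac{7}{2} \right)}}{40} - \frac{9 \log{\left(2 \right)}}{392} - \frac{\log{\left(9 \right)}}{490} + \frac{\log{\left(\frac{17}{2} \right)}}{490} + \frac{1}{168} + \frac{9 \log{\left(\frac{3}{2} \right)}}{392} + \frac{\log{\left(4 \right)}}{40}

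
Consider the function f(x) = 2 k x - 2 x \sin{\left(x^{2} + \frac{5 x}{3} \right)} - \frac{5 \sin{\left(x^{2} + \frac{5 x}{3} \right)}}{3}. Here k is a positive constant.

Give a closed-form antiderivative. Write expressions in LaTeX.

An antiderivative is F(x) = k x^{2} + \cos{\left(x^{2} + \frac{5 x}{3} \right)}.

The integrand splits into summands that can be handled one at a time.
Check: d/dx[k x^{2} + \cos{\left(x^{2} + \frac{5 x}{3} \right)}] = 2 k x - 2 x \sin{\left(x^{2} + \frac{5 x}{3} \right)} - \frac{5 \sin{\left(x^{2} + \frac{5 x}{3} \right)}}{3} = f(x).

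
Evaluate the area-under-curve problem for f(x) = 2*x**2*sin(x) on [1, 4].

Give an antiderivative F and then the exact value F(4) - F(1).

Since d/dx undoes antidifferentiation here, F'(x) = f(x) is required of F(x).
F(x) = -2*x**2*cos(x) + 4*x*sin(x) + 4*cos(x) is an antiderivative of f.
Check: d/dx[-2*x**2*cos(x) + 4*x*sin(x) + 4*cos(x)] = 2*x**2*sin(x) = f(x).
F(4) = 16*sin(4) - 28*cos(4); F(1) = 2*cos(1) + 4*sin(1).
Integral = F(4) - F(1) = 16*sin(4) - 4*sin(1) - 2*cos(1) - 28*cos(4).

Antiderivative: F(x) = -2*x**2*cos(x) + 4*x*sin(x) + 4*cos(x); value = 16*sin(4) - 4*sin(1) - 2*cos(1) - 28*cos(4)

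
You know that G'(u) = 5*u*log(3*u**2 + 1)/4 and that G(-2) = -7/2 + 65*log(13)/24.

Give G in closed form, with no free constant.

Since d/du undoes antidifferentiation here, G(u) must give back the stated G'(u).
A general antiderivative is 5*u**2*log(3*u**2 + 1)/8 - 5*u**2/8 + 5*log(3*u**2 + 1)/24 + C.
The condition gives C = -7/2 + 65*log(13)/24 - (-5/2 + 65*log(13)/24) = -1.
So G(u) = (15*u**2*log(3*u**2 + 1) - 15*u**2 + 5*log(3*u**2 + 1) - 24)/24.
Check: d/du[(15*u**2*log(3*u**2 + 1) - 15*u**2 + 5*log(3*u**2 + 1) - 24)/24] = 5*u*log(3*u**2 + 1)/4 = G'(u).

G(u) = (15*u**2*log(3*u**2 + 1) - 15*u**2 + 5*log(3*u**2 + 1) - 24)/24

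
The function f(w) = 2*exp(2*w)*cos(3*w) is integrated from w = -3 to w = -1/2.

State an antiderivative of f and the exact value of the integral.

Antiderivative: F(w) = 6*exp(2*w)*sin(3*w)/13 + 4*exp(2*w)*cos(3*w)/13; value = -6*exp(-1)*sin(3/2)/13 + 6*exp(-6)*sin(9)/13 - 4*exp(-6)*cos(9)/13 + 4*exp(-1)*cos(3/2)/13

For F(w) to be correct the identity F'(w) - f(w) = 0 must hold.
F(w) = 6*exp(2*w)*sin(3*w)/13 + 4*exp(2*w)*cos(3*w)/13 is an antiderivative of f.
Check: d/dw[6*exp(2*w)*sin(3*w)/13 + 4*exp(2*w)*cos(3*w)/13] = 2*exp(2*w)*cos(3*w) = f(w).
F(-1/2) = -6*exp(-1)*sin(3/2)/13 + 4*exp(-1)*cos(3/2)/13; F(-3) = 4*exp(-6)*cos(9)/13 - 6*exp(-6)*sin(9)/13.
Integral = F(-1/2) - F(-3) = -6*exp(-1)*sin(3/2)/13 + 6*exp(-6)*sin(9)/13 - 4*exp(-6)*cos(9)/13 + 4*exp(-1)*cos(3/2)/13.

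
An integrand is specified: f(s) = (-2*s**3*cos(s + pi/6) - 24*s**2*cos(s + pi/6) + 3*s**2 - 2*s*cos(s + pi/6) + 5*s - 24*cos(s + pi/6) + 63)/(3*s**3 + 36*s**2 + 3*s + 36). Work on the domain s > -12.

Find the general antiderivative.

F(s) = log(s/2 + 6) - 2*sin(s + pi/6)/3 + 5*atan(s)/3 + C

Check any antiderivative F(s) by computing F'(s) and comparing it with f(s).
Check: d/ds[log(s/2 + 6) - 2*sin(s + pi/6)/3 + 5*atan(s)/3] = (-2*s**3*cos(s + pi/6) - 24*s**2*cos(s + pi/6) + 3*s**2 - 2*s*cos(s + pi/6) + 5*s - 24*cos(s + pi/6) + 63)/(3*s**3 + 36*s**2 + 3*s + 36) = f(s).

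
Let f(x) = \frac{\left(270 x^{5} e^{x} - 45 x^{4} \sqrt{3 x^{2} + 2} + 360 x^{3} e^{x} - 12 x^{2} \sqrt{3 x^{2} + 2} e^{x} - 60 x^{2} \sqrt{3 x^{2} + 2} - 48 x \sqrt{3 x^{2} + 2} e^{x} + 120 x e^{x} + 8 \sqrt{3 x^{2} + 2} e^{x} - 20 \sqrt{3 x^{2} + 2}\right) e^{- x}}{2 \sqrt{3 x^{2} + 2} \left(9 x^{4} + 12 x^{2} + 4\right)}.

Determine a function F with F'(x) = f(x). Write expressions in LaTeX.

Differentiate the proposed F(x) back; it has to land on f(x) exactly.
Check: d/dx[\frac{x}{\frac{3 x^{2}}{2} + 1} + 5 \sqrt{3 x^{2} + 2} + \frac{5 e^{- x}}{2} + \frac{2}{\frac{3 x^{2}}{2} + 1}] = \frac{270 x^{5} e^{x} - 45 x^{4} \sqrt{3 x^{2} + 2} + 360 x^{3} e^{x} - 12 x^{2} \sqrt{3 x^{2} + 2} e^{x} - 60 x^{2} \sqrt{3 x^{2} + 2} - 48 x \sqrt{3 x^{2} + 2} e^{x} + 120 x e^{x} + 8 \sqrt{3 x^{2} + 2} e^{x} - 20 \sqrt{3 x^{2} + 2}}{18 x^{4} \sqrt{3 x^{2} + 2} e^{x} + 24 x^{2} \sqrt{3 x^{2} + 2} e^{x} + 8 \sqrt{3 x^{2} + 2} e^{x}}, which equals f(x).

An antiderivative is F(x) = \frac{x}{\frac{3 x^{2}}{2} + 1} + 5 \sqrt{3 x^{2} + 2} + \frac{5 e^{- x}}{2} + \frac{2}{\frac{3 x^{2}}{2} + 1}.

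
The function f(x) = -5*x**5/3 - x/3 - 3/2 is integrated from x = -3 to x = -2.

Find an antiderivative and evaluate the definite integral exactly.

Antiderivative: F(x) = -5*x**6/18 - x**2/6 - 3*x/2; value = 3313/18

Integrate term by term and add the pieces.
F(x) = -5*x**6/18 - x**2/6 - 3*x/2 is an antiderivative of f.
Check: d/dx[-5*x**6/18 - x**2/6 - 3*x/2] = -5*x**5/3 - x/3 - 3/2 = f(x).
F(-2) = -139/9; F(-3) = -399/2.
Integral = F(-2) - F(-3) = 3313/18.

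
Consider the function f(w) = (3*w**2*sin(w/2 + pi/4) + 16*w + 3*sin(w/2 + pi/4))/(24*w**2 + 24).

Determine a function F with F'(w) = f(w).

Whatever form F(w) takes, F'(w) = f(w) is non-negotiable.
Check: d/dw[-(-4*log(w**2 + 1) + 3*cos(w/2 + pi/4))/12] = (3*w**2*sin(w/2 + pi/4) + 16*w + 3*sin(w/2 + pi/4))/(24*w**2 + 24) = f(w).

An antiderivative is F(w) = -(-4*log(w**2 + 1) + 3*cos(w/2 + pi/4))/12.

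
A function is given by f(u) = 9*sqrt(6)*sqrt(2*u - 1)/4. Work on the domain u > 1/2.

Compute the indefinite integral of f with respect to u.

F(u) = 3*u*sqrt(3*u - 3/2) - 3*sqrt(3*u - 3/2)/2 + C

Since d/du undoes antidifferentiation here, F'(u) = f(u) is required of F(u).
Check: d/du[3*u*sqrt(3*u - 3/2) - 3*sqrt(3*u - 3/2)/2] = sqrt(2)*(18*sqrt(3)*u - 9*sqrt(3))/(4*sqrt(2*u - 1)), which equals f(u).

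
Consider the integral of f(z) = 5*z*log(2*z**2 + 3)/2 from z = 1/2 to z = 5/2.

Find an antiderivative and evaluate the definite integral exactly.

Antiderivative: F(z) = 5*z**2*log(2*z**2 + 3)/4 - 5*z**2/4 + 15*log(2*z**2 + 3)/8; value = -15/2 - 35*log(7/2)/16 + 155*log(31/2)/16

Recover f(z) by differentiating a candidate F(z); any mismatch rules it out.
F(z) = 5*z**2*log(2*z**2 + 3)/4 - 5*z**2/4 + 15*log(2*z**2 + 3)/8 is an antiderivative of f.
Check: d/dz[5*z**2*log(2*z**2 + 3)/4 - 5*z**2/4 + 15*log(2*z**2 + 3)/8] = 5*z*log(2*z**2 + 3)/2 = f(z).
F(5/2) = -125/16 + 155*log(31/2)/16; F(1/2) = -5/16 + 35*log(7/2)/16.
Integral = F(5/2) - F(1/2) = -15/2 - 35*log(7/2)/16 + 155*log(31/2)/16.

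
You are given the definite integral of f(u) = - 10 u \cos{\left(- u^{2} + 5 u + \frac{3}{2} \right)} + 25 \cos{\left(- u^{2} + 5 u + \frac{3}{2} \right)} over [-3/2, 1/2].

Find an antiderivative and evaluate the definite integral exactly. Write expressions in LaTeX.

Antiderivative: F(u) = 5 \sin{\left(- u^{2} + 5 u + \frac{3}{2} \right)}; value = 5 \sin{\left(\frac{15}{4} \right)} + 5 \sin{\left(\frac{33}{4} \right)}

f matches the chain-rule pattern g'(h)*h' with inner function h(u) = - u^{2} + 5 u + \frac{3}{2}; substituting w = h(u) collapses the integral.
F(u) = 5 \sin{\left(- u^{2} + 5 u + \frac{3}{2} \right)} is an antiderivative of f.
Check: d/du[5 \sin{\left(- u^{2} + 5 u + \frac{3}{2} \right)}] = - 10 u \cos{\left(- u^{2} + 5 u + \frac{3}{2} \right)} + 25 \cos{\left(- u^{2} + 5 u + \frac{3}{2} \right)} = f(u).
F(1/2) = 5 \sin{\left(\frac{15}{4} \right)}; F(-3/2) = - 5 \sin{\left(\frac{33}{4} \right)}.
Integral = F(1/2) - F(-3/2) = 5 \sin{\left(\frac{15}{4} \right)} + 5 \sin{\left(\frac{33}{4} \right)}.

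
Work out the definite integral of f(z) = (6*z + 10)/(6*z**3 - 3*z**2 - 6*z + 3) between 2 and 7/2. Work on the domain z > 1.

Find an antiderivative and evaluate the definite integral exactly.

Antiderivative: F(z) = 8*log(z - 1)/3 - 26*log(z - 1/2)/9 + 2*log(z + 1)/9; value = -28*log(3)/9 + 2*log(9/2)/9 + 26*log(3/2)/9 + 8*log(5/2)/3

Factor the denominator (3*(z - 1)*(z + 1)*(2*z - 1)) and decompose: f = -52/(9*(2*z - 1)) + 2/(9*(z + 1)) + 8/(3*(z - 1)); each piece integrates to a log, atan, or power term.
F(z) = 8*log(z - 1)/3 - 26*log(z - 1/2)/9 + 2*log(z + 1)/9 is an antiderivative of f.
Check: d/dz[8*log(z - 1)/3 - 26*log(z - 1/2)/9 + 2*log(z + 1)/9] = (6*z + 10)/(6*z**3 - 3*z**2 - 6*z + 3) = f(z).
F(7/2) = -26*log(3)/9 + 2*log(9/2)/9 + 8*log(5/2)/3; F(2) = -26*log(3/2)/9 + 2*log(3)/9.
Integral = F(7/2) - F(2) = -28*log(3)/9 + 2*log(9/2)/9 + 26*log(3/2)/9 + 8*log(5/2)/3.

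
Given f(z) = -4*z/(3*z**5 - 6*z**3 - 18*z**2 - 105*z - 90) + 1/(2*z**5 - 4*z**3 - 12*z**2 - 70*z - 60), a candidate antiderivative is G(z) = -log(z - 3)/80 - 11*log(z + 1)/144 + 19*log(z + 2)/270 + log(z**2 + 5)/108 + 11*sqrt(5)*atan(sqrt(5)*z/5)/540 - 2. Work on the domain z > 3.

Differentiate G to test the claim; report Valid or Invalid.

d/dz[G] = (3 - 8*z)/(6*z**5 - 12*z**3 - 36*z**2 - 210*z - 180)
This equals f(z) exactly, so the claim holds.

Valid - differentiating G returns exactly f.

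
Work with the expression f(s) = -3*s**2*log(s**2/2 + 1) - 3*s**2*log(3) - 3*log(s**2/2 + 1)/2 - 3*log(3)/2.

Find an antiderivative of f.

Integrate term by term and add the pieces.
Check: d/ds[(4*s**3 + 3*s*(-2*s**2 - 3)*log(3*s**2/2 + 3) - 6*s + 6*sqrt(2)*atan(sqrt(2)*s/2))/6] = -3*s**2*log(s**2/2 + 1) - 3*s**2*log(3) - 3*log(s**2/2 + 1)/2 - 3*log(3)/2 = f(s).

An antiderivative is F(s) = (4*s**3 + 3*s*(-2*s**2 - 3)*log(3*s**2/2 + 3) - 6*s + 6*sqrt(2)*atan(sqrt(2)*s/2))/6.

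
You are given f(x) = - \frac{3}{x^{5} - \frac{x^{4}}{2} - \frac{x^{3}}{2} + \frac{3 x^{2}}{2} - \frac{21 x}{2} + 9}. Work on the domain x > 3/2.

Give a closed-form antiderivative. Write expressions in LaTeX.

An antiderivative is F(x) = - \frac{16 \log{\left(x - \frac{3}{2} \right)}}{49} + \frac{\log{\left(x - 1 \right)}}{2} - \frac{2 \log{\left(x + 2 \right)}}{49} - \frac{13 \log{\left(x^{2} + 3 \right)}}{196} - \frac{3 \sqrt{3} \operatorname{atan}{\left(\frac{\sqrt{3} x}{3} \right)}}{98}.

The denominator factors as \left(x - 1\right) \left(x + 2\right) \left(2 x - 3\right) \left(x^{2} + 3\right); partial fractions split f into directly integrable pieces: - \frac{13 x + 9}{98 \left(x^{2} + 3\right)} - \frac{32}{49 \left(2 x - 3\right)} - \frac{2}{49 \left(x + 2\right)} + \frac{1}{2 \left(x - 1\right)}.
Check: d/dx[- \frac{16 \log{\left(x - \frac{3}{2} \right)}}{49} + \frac{\log{\left(x - 1 \right)}}{2} - \frac{2 \log{\left(x + 2 \right)}}{49} - \frac{13 \log{\left(x^{2} + 3 \right)}}{196} - \frac{3 \sqrt{3} \operatorname{atan}{\left(\frac{\sqrt{3} x}{3} \right)}}{98}] = - \frac{6}{2 x^{5} - x^{4} - x^{3} + 3 x^{2} - 21 x + 18}, which equals f(x).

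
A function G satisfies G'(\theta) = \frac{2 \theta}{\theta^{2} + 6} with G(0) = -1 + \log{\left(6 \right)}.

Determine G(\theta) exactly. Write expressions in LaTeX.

The substitution u = \theta^{2} + 6 works: G'(\theta) is exactly (dG/du)*(du/d\theta) for that inner function.
A general antiderivative is \log{\left(\theta^{2} + 6 \right)} + C.
The condition gives C = -1 + \log{\left(6 \right)} - (\log{\left(6 \right)}) = -1.
So G(\theta) = \log{\left(\theta^{2} + 6 \right)} - 1.
Check: d/d\theta[\log{\left(\theta^{2} + 6 \right)} - 1] = \frac{2 \theta}{\theta^{2} + 6} = G'(\theta).

G(\theta) = \log{\left(\theta^{2} + 6 \right)} - 1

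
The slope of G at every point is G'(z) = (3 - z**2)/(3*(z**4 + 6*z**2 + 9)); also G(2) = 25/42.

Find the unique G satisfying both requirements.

G(z) = (3*z**2 + 2*z + 9)/(6*(z**2 + 3))

G'(z) has the shape u'v + uv' for u = z/3 and v = 1/(z**2 + 3) — it is the derivative of the product u*v.
A general antiderivative is z/(3*(z**2 + 3)) + C.
The condition gives C = 25/42 - (2/21) = 1/2.
So G(z) = (3*z**2 + 2*z + 9)/(6*(z**2 + 3)).
Check: d/dz[(3*z**2 + 2*z + 9)/(6*(z**2 + 3))] = (3 - z**2)/(3*z**4 + 18*z**2 + 27), which equals G'(z).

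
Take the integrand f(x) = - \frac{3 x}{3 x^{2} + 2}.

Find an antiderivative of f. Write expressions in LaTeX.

An antiderivative is F(x) = - \frac{\log{\left(x^{2} + \frac{2}{3} \right)}}{2}.

f matches the chain-rule pattern g'(h)*h' with inner function h(x) = x^{2} + \frac{2}{3}; substituting u = h(x) collapses the integral.
Check: d/dx[- \frac{\log{\left(x^{2} + \frac{2}{3} \right)}}{2}] = - \frac{3 x}{3 x^{2} + 2} = f(x).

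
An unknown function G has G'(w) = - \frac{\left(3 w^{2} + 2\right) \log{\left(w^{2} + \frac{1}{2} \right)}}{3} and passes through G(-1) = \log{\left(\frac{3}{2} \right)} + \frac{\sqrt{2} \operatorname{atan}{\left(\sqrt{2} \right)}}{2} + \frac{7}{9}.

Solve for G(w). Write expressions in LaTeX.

G(w) = \frac{4 w^{3} + 6 w \left(- w^{2} - 2\right) \log{\left(w^{2} + \frac{1}{2} \right)} + 18 w - 9 \sqrt{2} \operatorname{atan}{\left(\sqrt{2} w \right)} + 36}{18}

A candidate passes only if d/dw[G] lands on the given G'(w) exactly.
A general antiderivative is \frac{2 w^{3}}{9} + w + \left(- \frac{w^{3}}{3} - \frac{2 w}{3}\right) \log{\left(w^{2} + \frac{1}{2} \right)} - \frac{\sqrt{2} \operatorname{atan}{\left(\sqrt{2} w \right)}}{2} + C.
The condition gives C = \log{\left(\frac{3}{2} \right)} + \frac{\sqrt{2} \operatorname{atan}{\left(\sqrt{2} \right)}}{2} + \frac{7}{9} - (- \frac{11}{9} + \log{\left(\frac{3}{2} \right)} + \frac{\sqrt{2} \operatorname{atan}{\left(\sqrt{2} \right)}}{2}) = 2.
So G(w) = \frac{4 w^{3} + 6 w \left(- w^{2} - 2\right) \log{\left(w^{2} + \frac{1}{2} \right)} + 18 w - 9 \sqrt{2} \operatorname{atan}{\left(\sqrt{2} w \right)} + 36}{18}.
Check: d/dw[\frac{4 w^{3} + 6 w \left(- w^{2} - 2\right) \log{\left(w^{2} + \frac{1}{2} \right)} + 18 w - 9 \sqrt{2} \operatorname{atan}{\left(\sqrt{2} w \right)} + 36}{18}] = - w^{2} \log{\left(w^{2} + \frac{1}{2} \right)} - \frac{2 \log{\left(w^{2} + \frac{1}{2} \right)}}{3}, which equals G'(w).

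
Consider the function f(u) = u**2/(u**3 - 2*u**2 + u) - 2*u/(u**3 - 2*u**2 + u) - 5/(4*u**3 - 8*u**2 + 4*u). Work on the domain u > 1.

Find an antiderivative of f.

The denominator factors as 4*u*(u - 1)**2; partial fractions split f into directly integrable pieces: 9/(4*(u - 1)) - 9/(4*(u - 1)**2) - 5/(4*u).
Check: d/du[(-5*u*log(u) + 9*u*log(u - 1) + 5*log(u) - 9*log(u - 1) + 9)/(4*u - 4)] = (4*u**2 - 8*u - 5)/(4*u**3 - 8*u**2 + 4*u), which equals f(u).

An antiderivative is F(u) = (-5*u*log(u) + 9*u*log(u - 1) + 5*log(u) - 9*log(u - 1) + 9)/(4*u - 4).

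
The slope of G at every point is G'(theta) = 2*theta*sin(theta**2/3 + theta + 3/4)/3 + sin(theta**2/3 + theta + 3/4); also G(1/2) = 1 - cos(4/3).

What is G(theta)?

G(theta) = 1 - cos(theta**2/3 + theta + 3/4)

The substitution u = theta**2/3 + theta + 3/4 works: G'(theta) is exactly (dG/du)*(du/dtheta) for that inner function.
A general antiderivative is -cos(theta**2/3 + theta + 3/4) + C.
The condition gives C = 1 - cos(4/3) - (-cos(4/3)) = 1.
So G(theta) = 1 - cos(theta**2/3 + theta + 3/4).
Check: d/dtheta[1 - cos(theta**2/3 + theta + 3/4)] = 2*theta*sin(theta**2/3 + theta + 3/4)/3 + sin(theta**2/3 + theta + 3/4) = G'(theta).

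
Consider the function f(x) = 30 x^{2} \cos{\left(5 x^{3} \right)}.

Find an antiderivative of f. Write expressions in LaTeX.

An antiderivative is F(x) = 2 \sin{\left(5 x^{3} \right)}.

The substitution u = 5 x^{3} works: f is exactly (dF/du)*(du/dx) for that inner function.
Check: d/dx[2 \sin{\left(5 x^{3} \right)}] = 30 x^{2} \cos{\left(5 x^{3} \right)} = f(x).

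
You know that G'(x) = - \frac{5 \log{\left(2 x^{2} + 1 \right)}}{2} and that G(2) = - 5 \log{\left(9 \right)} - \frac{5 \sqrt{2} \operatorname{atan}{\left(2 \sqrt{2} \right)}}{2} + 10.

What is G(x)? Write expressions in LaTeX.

Check a candidate G(x) by differentiating: d/dx[G] must match the given G'(x).
A general antiderivative is - \frac{5 x \log{\left(2 x^{2} + 1 \right)}}{2} + 5 x - \frac{5 \sqrt{2} \operatorname{atan}{\left(\sqrt{2} x \right)}}{2} + C.
The condition gives C = - 5 \log{\left(9 \right)} - \frac{5 \sqrt{2} \operatorname{atan}{\left(2 \sqrt{2} \right)}}{2} + 10 - (- 5 \log{\left(9 \right)} - \frac{5 \sqrt{2} \operatorname{atan}{\left(2 \sqrt{2} \right)}}{2} + 10) = 0.
So G(x) = - \frac{5 \left(x \log{\left(2 x^{2} + 1 \right)} - 2 x + \sqrt{2} \operatorname{atan}{\left(\sqrt{2} x \right)}\right)}{2}.
Check: d/dx[- \frac{5 \left(x \log{\left(2 x^{2} + 1 \right)} - 2 x + \sqrt{2} \operatorname{atan}{\left(\sqrt{2} x \right)}\right)}{2}] = - \frac{5 \log{\left(2 x^{2} + 1 \right)}}{2} = G'(x).

G(x) = - \frac{5 \left(x \log{\left(2 x^{2} + 1 \right)} - 2 x + \sqrt{2} \operatorname{atan}{\left(\sqrt{2} x \right)}\right)}{2}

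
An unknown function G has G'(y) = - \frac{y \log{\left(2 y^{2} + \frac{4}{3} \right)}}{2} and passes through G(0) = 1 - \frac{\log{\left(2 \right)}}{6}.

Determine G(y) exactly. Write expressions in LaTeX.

Differentiate the proposed G(y) back; it has to land on the given G'(y).
A general antiderivative is - \frac{y^{2} \log{\left(2 y^{2} + \frac{4}{3} \right)}}{4} + \frac{y^{2}}{4} - \frac{\log{\left(3 y^{2} + 2 \right)}}{6} + C.
The condition gives C = 1 - \frac{\log{\left(2 \right)}}{6} - (- \frac{\log{\left(2 \right)}}{6}) = 1.
So G(y) = - \frac{y^{2} \log{\left(y^{2} + \frac{2}{3} \right)}}{4} - \frac{y^{2} \log{\left(2 \right)}}{4} + \frac{y^{2}}{4} - \frac{\log{\left(3 y^{2} + 2 \right)}}{6} + 1.
Check: d/dy[- \frac{y^{2} \log{\left(y^{2} + \frac{2}{3} \right)}}{4} - \frac{y^{2} \log{\left(2 \right)}}{4} + \frac{y^{2}}{4} - \frac{\log{\left(3 y^{2} + 2 \right)}}{6} + 1] = - \frac{y \log{\left(y^{2} + \frac{2}{3} \right)}}{2} - \frac{y \log{\left(2 \right)}}{2}, which equals G'(y).

G(y) = - \frac{y^{2} \log{\left(y^{2} + \frac{2}{3} \right)}}{4} - \frac{y^{2} \log{\left(2 \right)}}{4} + \frac{y^{2}}{4} - \frac{\log{\left(3 y^{2} + 2 \right)}}{6} + 1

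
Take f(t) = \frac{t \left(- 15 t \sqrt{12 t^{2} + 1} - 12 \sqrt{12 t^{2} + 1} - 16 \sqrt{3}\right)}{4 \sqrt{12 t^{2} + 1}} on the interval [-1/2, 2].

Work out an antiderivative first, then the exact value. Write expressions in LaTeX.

Antiderivative: F(t) = \frac{\sqrt{3} \left(- 5 \sqrt{3} t^{3} - 6 \sqrt{3} t^{2} - 4 \sqrt{12 t^{2} + 1}\right)}{12}; value = - \frac{505}{32} - \frac{5 \sqrt{3}}{3}

Differentiate the proposed F(t) back; it has to land on f(t) exactly.
F(t) = \frac{\sqrt{3} \left(- 5 \sqrt{3} t^{3} - 6 \sqrt{3} t^{2} - 4 \sqrt{12 t^{2} + 1}\right)}{12} is an antiderivative of f.
Check: d/dt[\frac{\sqrt{3} \left(- 5 \sqrt{3} t^{3} - 6 \sqrt{3} t^{2} - 4 \sqrt{12 t^{2} + 1}\right)}{12}] = \frac{- 15 t^{2} \sqrt{12 t^{2} + 1} - 12 t \sqrt{12 t^{2} + 1} - 16 \sqrt{3} t}{4 \sqrt{12 t^{2} + 1}}, which equals f(t).
F(2) = -16 - \frac{7 \sqrt{3}}{3}; F(-1/2) = - \frac{2 \sqrt{3}}{3} - \frac{7}{32}.
Integral = F(2) - F(-1/2) = - \frac{505}{32} - \frac{5 \sqrt{3}}{3}.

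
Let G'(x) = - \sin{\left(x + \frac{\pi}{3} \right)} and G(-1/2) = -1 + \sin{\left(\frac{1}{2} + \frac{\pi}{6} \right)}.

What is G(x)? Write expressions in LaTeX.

Differentiate the proposed G(x) back; it has to land on the given G'(x).
A general antiderivative is \cos{\left(x + \frac{\pi}{3} \right)} + C.
The condition gives C = -1 + \sin{\left(\frac{1}{2} + \frac{\pi}{6} \right)} - (\sin{\left(\frac{1}{2} + \frac{\pi}{6} \right)}) = -1.
So G(x) = \cos{\left(x + \frac{\pi}{3} \right)} - 1.
Check: d/dx[\cos{\left(x + \frac{\pi}{3} \right)} - 1] = - \sin{\left(x + \frac{\pi}{3} \right)} = G'(x).

G(x) = \cos{\left(x + \frac{\pi}{3} \right)} - 1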